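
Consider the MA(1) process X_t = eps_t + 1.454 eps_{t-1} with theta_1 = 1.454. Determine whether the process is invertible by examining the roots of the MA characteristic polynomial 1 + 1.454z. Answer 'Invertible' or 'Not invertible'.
\text{Not invertible}

The MA(q) characteristic polynomial is P(z) = 1 + 1.454z.
Invertibility requires all roots to lie outside the unit circle, i.e. |z| > 1 for every root.
This is linear in z: 1 + (1.454) z = 0  =>  z = -1/(1.454) = -0.687758,  |z| = 0.687758.
Moduli of all roots: 0.6878.
All moduli strictly greater than 1? No.
Verdict: Not invertible.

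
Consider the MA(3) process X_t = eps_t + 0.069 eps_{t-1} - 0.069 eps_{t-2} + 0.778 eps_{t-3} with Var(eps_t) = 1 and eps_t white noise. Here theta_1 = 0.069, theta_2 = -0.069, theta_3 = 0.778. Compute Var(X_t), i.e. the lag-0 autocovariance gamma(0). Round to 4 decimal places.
\gamma(0) = 1.6148

For an MA(q) process X_t = eps_t + sum_i theta_i eps_{t-i} with
Var(eps_t) = sigma^2, the variance is
  gamma(0) = sigma^2 * (1 + sum_i theta_i^2).
  sum_i theta_i^2 = (0.069)^2 + (-0.069)^2 + (0.778)^2 = 0.004761 + 0.004761 + 0.605284 = 0.614806.
  gamma(0) = 1 * (1 + 0.614806) = 1 * 1.614806 = 1.614806, which rounds to 1.6148.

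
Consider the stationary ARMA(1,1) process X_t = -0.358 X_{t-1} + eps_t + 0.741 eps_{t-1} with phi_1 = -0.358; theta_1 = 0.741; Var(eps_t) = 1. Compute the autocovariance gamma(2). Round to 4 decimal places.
\gamma(2) = -0.1156

Multiply the model equation by X_{t-k} and take expectations. With theta_0 = psi_0 = 1 and psi_j the MA(infinity) weights, this gives
  gamma(k) - sum_i phi_i gamma(k-i) = c_k,
  c_k = sigma^2 * sum_{j=k..q} theta_j psi_{j-k}   (c_k = 0 for k > q),
using gamma(-m) = gamma(m).
psi-weights needed (psi_j = theta_j + sum_i phi_i psi_{j-i}):
  psi_1 = theta_1 + phi_1 = 0.741 + (-0.358) = 0.383
Right-hand sides:
  c_0 = sigma^2 (1 + theta_1 psi_1) = 1 * (1 + (0.741)(0.383)) = 1 * 1.283803 = 1.283803
  c_1 = sigma^2 theta_1 = 1 * (0.741) = 0.741
  c_2 = 0
Equations for k = 0 and k = 1 (AR order 1):
  gamma(0) = phi_1 gamma(1) + c_0
  gamma(1) = phi_1 gamma(0) + c_1
Substituting the second into the first: gamma(0) (1 - phi_1^2) = c_0 + phi_1 c_1, so
  gamma(0) = (c_0 + phi_1 c_1) / (1 - phi_1^2) = (1.283803 + (-0.358)(0.741)) / (1 - (-0.358)^2) = 1.018525 / 0.871836 = 1.168253.
  gamma(1) = phi_1 gamma(0) + c_1 = (-0.358)(1.168253) + (0.741) = 0.322765.
For k = 2 (> q): gamma(2) = phi_1 gamma(1) = (-0.358)(0.322765) = -0.11555.
Therefore gamma(2) = -0.1156 (to 4 decimal places).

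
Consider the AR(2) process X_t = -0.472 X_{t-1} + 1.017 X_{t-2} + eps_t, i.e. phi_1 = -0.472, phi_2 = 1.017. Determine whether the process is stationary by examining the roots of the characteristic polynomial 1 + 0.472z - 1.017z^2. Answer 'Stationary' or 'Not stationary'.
\text{Not stationary}

The AR(p) characteristic polynomial is P(z) = 1 + 0.472z - 1.017z^2.
Stationarity requires all roots to lie outside the unit circle, i.e. |z| > 1 for every root.
Set 1 + (0.472) z + (-1.017) z^2 = 0, i.e. a z^2 + b z + c = 0 with a = -1.017, b = 0.472, c = 1.
Discriminant D = b^2 - 4ac = (0.472)^2 - 4*(-1.017)*1 = 0.222784 - (-4.068) = 4.290784.
D >= 0, so the roots are real: z = (-b +/- sqrt(D)) / (2a) = (-0.472 +/- 2.071421) / (-2.034).
  z_1 = (-0.472 + 2.071421) / (-2.034) = -0.7863,   |z_1| = 0.7863.
  z_2 = (-0.472 - 2.071421) / (-2.034) = 1.2505,   |z_2| = 1.2505.
Moduli of all roots: 0.7863, 1.2505.
All moduli strictly greater than 1? No.
Verdict: Not stationary.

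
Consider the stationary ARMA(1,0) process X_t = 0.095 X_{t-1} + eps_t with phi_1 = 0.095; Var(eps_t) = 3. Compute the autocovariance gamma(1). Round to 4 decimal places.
\gamma(1) = 0.2876

Multiply the model equation by X_{t-k} and take expectations. With theta_0 = psi_0 = 1 and psi_j the MA(infinity) weights, this gives
  gamma(k) - sum_i phi_i gamma(k-i) = c_k,
  c_k = sigma^2 * sum_{j=k..q} theta_j psi_{j-k}   (c_k = 0 for k > q),
using gamma(-m) = gamma(m).
Pure AR (q = 0): c_0 = sigma^2 = 3, c_k = 0 for k >= 1.
Equations for k = 0 and k = 1 (AR order 1):
  gamma(0) = phi_1 gamma(1) + c_0
  gamma(1) = phi_1 gamma(0) + c_1
Substituting the second into the first: gamma(0) (1 - phi_1^2) = c_0 + phi_1 c_1, so
  gamma(0) = c_0 / (1 - phi_1^2) = 3 / (1 - (0.095)^2) = 3 / 0.990975 = 3.027322.
  gamma(1) = phi_1 gamma(0) = (0.095)(3.027322) = 0.287596.
Therefore gamma(1) = 0.2876 (to 4 decimal places).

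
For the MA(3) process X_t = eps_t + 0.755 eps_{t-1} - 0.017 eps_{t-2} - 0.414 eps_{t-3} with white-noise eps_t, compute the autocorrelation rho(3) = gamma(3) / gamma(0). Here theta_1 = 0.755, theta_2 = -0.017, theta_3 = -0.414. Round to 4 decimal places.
\rho(3) = -0.2377

For an MA(q) process with theta_0 = 1, the autocovariance is
  gamma(k) = sigma^2 * sum_{i=0..q-k} theta_i * theta_{i+k},
and rho(k) = gamma(k) / gamma(0). Sigma^2 cancels.
  numerator   = (1)*(-0.414) = -0.414.
  denominator = (1)^2 + (0.755)^2 + (-0.017)^2 + (-0.414)^2 = 1.74171.
  rho(3) = -0.414 / 1.74171 = -0.2377.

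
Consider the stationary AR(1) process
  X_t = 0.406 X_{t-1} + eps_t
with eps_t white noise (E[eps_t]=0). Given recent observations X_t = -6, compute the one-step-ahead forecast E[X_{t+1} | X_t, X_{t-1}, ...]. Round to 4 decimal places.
E[X_{t+1} \mid \mathcal F_t] = -2.4360

For an AR(p) model X_t = c + sum_i phi_i X_{t-i} + eps_t, the
one-step-ahead conditional mean is
  E[X_{t+1} | X_t, ...] = c + sum_i phi_i X_{t+1-i}.
Substitute known values:
  E[X_{t+1} | ...] = (0.406) * (-6)
                   = -2.4360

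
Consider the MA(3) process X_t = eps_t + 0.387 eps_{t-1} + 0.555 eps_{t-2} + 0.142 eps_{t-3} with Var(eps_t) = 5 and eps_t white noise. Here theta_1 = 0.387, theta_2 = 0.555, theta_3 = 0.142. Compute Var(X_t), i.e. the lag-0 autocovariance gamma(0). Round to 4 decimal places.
\gamma(0) = 7.3898

For an MA(q) process X_t = eps_t + sum_i theta_i eps_{t-i} with
Var(eps_t) = sigma^2, the variance is
  gamma(0) = sigma^2 * (1 + sum_i theta_i^2).
  sum_i theta_i^2 = (0.387)^2 + (0.555)^2 + (0.142)^2 = 0.149769 + 0.308025 + 0.020164 = 0.477958.
  gamma(0) = 5 * (1 + 0.477958) = 5 * 1.477958 = 7.38979, which rounds to 7.3898.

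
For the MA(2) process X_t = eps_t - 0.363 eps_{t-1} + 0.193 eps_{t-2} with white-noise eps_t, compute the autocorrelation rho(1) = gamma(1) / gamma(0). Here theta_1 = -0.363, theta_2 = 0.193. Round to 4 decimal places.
\rho(1) = -0.3704

For an MA(q) process with theta_0 = 1, the autocovariance is
  gamma(k) = sigma^2 * sum_{i=0..q-k} theta_i * theta_{i+k},
and rho(k) = gamma(k) / gamma(0). Sigma^2 cancels.
  numerator   = (1)*(-0.363) + (-0.363)*(0.193) = -0.433059.
  denominator = (1)^2 + (-0.363)^2 + (0.193)^2 = 1.169018.
  rho(1) = -0.433059 / 1.169018 = -0.3704.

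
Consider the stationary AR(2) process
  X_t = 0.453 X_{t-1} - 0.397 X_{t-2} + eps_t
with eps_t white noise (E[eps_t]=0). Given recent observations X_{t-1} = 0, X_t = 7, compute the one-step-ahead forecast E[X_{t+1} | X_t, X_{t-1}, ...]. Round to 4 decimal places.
E[X_{t+1} \mid \mathcal F_t] = 3.1710

For an AR(p) model X_t = c + sum_i phi_i X_{t-i} + eps_t, the
one-step-ahead conditional mean is
  E[X_{t+1} | X_t, ...] = c + sum_i phi_i X_{t+1-i}.
Substitute known values:
  E[X_{t+1} | ...] = (0.453) * (7) + (-0.397) * (0)
                   = 3.1710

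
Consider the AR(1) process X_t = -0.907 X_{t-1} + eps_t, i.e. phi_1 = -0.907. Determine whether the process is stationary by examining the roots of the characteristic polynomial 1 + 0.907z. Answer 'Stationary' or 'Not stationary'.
\text{Stationary}

The AR(p) characteristic polynomial is P(z) = 1 + 0.907z.
Stationarity requires all roots to lie outside the unit circle, i.e. |z| > 1 for every root.
This is linear in z: 1 + (0.907) z = 0  =>  z = -1/(0.907) = -1.102536,  |z| = 1.102536.
Moduli of all roots: 1.1025.
All moduli strictly greater than 1? Yes.
Verdict: Stationary.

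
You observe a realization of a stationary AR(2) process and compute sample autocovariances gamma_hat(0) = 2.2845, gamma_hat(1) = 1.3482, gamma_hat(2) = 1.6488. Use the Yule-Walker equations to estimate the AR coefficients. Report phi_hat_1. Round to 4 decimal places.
\hat\phi_{1} = 0.2520

The Yule-Walker equations for an AR(p) process read, in matrix form,
  Gamma_p phi = r_p,   with   (Gamma_p)_{ij} = gamma(|i - j|),
                       (r_p)_i = gamma(i),   i,j = 1..p.
Substitute the sample gammas (Toeplitz matrix and right-hand side of size 2):
  Gamma_p = [[2.2845, 1.3482], [1.3482, 2.2845]]
  r_p     = [1.3482, 1.6488]
Written out:
  2.2845 phi_1 + 1.3482 phi_2 = 1.3482
  1.3482 phi_1 + 2.2845 phi_2 = 1.6488
Solve by Cramer's rule:
  det = gamma(0)^2 - gamma(1)^2 = (2.2845)^2 - (1.3482)^2 = 5.21894025 - 1.81764324 = 3.40129701
  phi_hat_1 = [gamma(1) gamma(0) - gamma(1) gamma(2)] / det = [(1.3482)(2.2845) - (1.3482)(1.6488)] / 3.40129701 = 0.85705074 / 3.40129701 = 0.252
  phi_hat_2 = [gamma(0) gamma(2) - gamma(1)^2] / det = [(2.2845)(1.6488) - (1.3482)^2] / 3.40129701 = 1.94904036 / 3.40129701 = 0.573
So phi_hat = [0.2520, 0.5730].
Therefore phi_hat_1 = 0.2520.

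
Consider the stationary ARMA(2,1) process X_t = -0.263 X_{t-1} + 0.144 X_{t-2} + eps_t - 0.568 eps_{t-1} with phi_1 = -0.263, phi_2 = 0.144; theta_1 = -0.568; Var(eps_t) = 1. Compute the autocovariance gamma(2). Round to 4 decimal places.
\gamma(2) = 0.5983

Multiply the model equation by X_{t-k} and take expectations. With theta_0 = psi_0 = 1 and psi_j the MA(infinity) weights, this gives
  gamma(k) - sum_i phi_i gamma(k-i) = c_k,
  c_k = sigma^2 * sum_{j=k..q} theta_j psi_{j-k}   (c_k = 0 for k > q),
using gamma(-m) = gamma(m).
psi-weights needed (psi_j = theta_j + sum_i phi_i psi_{j-i}):
  psi_1 = theta_1 + phi_1 = -0.568 + (-0.263) = -0.831
Right-hand sides:
  c_0 = sigma^2 (1 + theta_1 psi_1) = 1 * (1 + (-0.568)(-0.831)) = 1 * 1.472008 = 1.472008
  c_1 = sigma^2 theta_1 = 1 * (-0.568) = -0.568
  c_2 = 0
Equations for k = 0, 1, 2 (AR order 2, c_2 = 0):
  (E0) gamma(0) = phi_1 gamma(1) + phi_2 gamma(2) + c_0
  (E1) gamma(1) = phi_1 gamma(0) + phi_2 gamma(1) + c_1
  (E2) gamma(2) = phi_1 gamma(1) + phi_2 gamma(0)
From (E1): gamma(1) = A gamma(0) + B with
  A = phi_1 / (1 - phi_2) = -0.263 / 0.856 = -0.307243,   B = c_1 / (1 - phi_2) = -0.568 / 0.856 = -0.663551.
Insert (E2) into (E0): gamma(0) (1 - phi_2^2) = phi_1 (1 + phi_2) gamma(1) + c_0.
  phi_1 (1 + phi_2) = (-0.263)(1.144) = -0.300872,   1 - phi_2^2 = 0.979264.
Replace gamma(1) by A gamma(0) + B and collect gamma(0):
  gamma(0) [0.979264 - (-0.300872)(-0.307243)] = (-0.300872)(-0.663551) + 1.472008
  gamma(0) * 0.886823 = 1.671652
  gamma(0) = 1.671652 / 0.886823 = 1.884989.
  gamma(1) = A gamma(0) + B = (-0.307243)(1.884989) + (-0.663551) = -1.242701.
  gamma(2) = phi_1 gamma(1) + phi_2 gamma(0) = (-0.263)(-1.242701) + (0.144)(1.884989) = 0.598269.
Therefore gamma(2) = 0.5983 (to 4 decimal places).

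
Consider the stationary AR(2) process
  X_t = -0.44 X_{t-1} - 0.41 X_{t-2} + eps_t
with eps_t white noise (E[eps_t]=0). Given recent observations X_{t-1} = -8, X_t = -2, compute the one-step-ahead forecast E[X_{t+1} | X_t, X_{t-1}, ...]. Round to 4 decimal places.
E[X_{t+1} \mid \mathcal F_t] = 4.1600

For an AR(p) model X_t = c + sum_i phi_i X_{t-i} + eps_t, the
one-step-ahead conditional mean is
  E[X_{t+1} | X_t, ...] = c + sum_i phi_i X_{t+1-i}.
Substitute known values:
  E[X_{t+1} | ...] = (-0.44) * (-2) + (-0.41) * (-8)
                   = 4.1600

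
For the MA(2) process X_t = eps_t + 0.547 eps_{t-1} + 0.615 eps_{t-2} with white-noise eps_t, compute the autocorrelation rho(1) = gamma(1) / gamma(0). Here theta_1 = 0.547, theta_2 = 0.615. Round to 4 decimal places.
\rho(1) = 0.5266

For an MA(q) process with theta_0 = 1, the autocovariance is
  gamma(k) = sigma^2 * sum_{i=0..q-k} theta_i * theta_{i+k},
and rho(k) = gamma(k) / gamma(0). Sigma^2 cancels.
  numerator   = (1)*(0.547) + (0.547)*(0.615) = 0.883405.
  denominator = (1)^2 + (0.547)^2 + (0.615)^2 = 1.677434.
  rho(1) = 0.883405 / 1.677434 = 0.5266.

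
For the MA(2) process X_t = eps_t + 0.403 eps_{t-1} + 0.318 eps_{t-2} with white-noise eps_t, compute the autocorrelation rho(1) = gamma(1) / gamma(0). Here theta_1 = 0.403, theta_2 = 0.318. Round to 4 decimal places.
\rho(1) = 0.4204

For an MA(q) process with theta_0 = 1, the autocovariance is
  gamma(k) = sigma^2 * sum_{i=0..q-k} theta_i * theta_{i+k},
and rho(k) = gamma(k) / gamma(0). Sigma^2 cancels.
  numerator   = (1)*(0.403) + (0.403)*(0.318) = 0.531154.
  denominator = (1)^2 + (0.403)^2 + (0.318)^2 = 1.263533.
  rho(1) = 0.531154 / 1.263533 = 0.4204.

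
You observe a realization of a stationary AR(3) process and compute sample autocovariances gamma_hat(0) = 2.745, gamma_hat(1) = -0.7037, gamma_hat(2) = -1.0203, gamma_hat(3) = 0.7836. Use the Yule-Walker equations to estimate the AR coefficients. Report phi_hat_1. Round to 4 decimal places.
\hat\phi_{1} = -0.3600

The Yule-Walker equations for an AR(p) process read, in matrix form,
  Gamma_p phi = r_p,   with   (Gamma_p)_{ij} = gamma(|i - j|),
                       (r_p)_i = gamma(i),   i,j = 1..p.
Substitute the sample gammas (Toeplitz matrix and right-hand side of size 3):
  Gamma_p = [[2.745, -0.7037, -1.0203], [-0.7037, 2.745, -0.7037], [-1.0203, -0.7037, 2.745]]
  r_p     = [-0.7037, -1.0203, 0.7836]
Written out (R1..R3):
  (R1) 2.745 phi_1 - 0.7037 phi_2 - 1.0203 phi_3 = -0.7037
  (R2) -0.7037 phi_1 + 2.745 phi_2 - 0.7037 phi_3 = -1.0203
  (R3) -1.0203 phi_1 - 0.7037 phi_2 + 2.745 phi_3 = 0.7836
Gaussian elimination:
  R2 <- R2 - (-0.7037/2.745) R1 = R2 - (-0.256357) R1:  2.564602 phi_2 - 0.965261 phi_3 = -1.200698
  R3 <- R3 - (-1.0203/2.745) R1 = R3 - (-0.371694) R1:  -0.965261 phi_2 + 2.365761 phi_3 = 0.522039
  R3 <- R3 - (-0.965261/2.564602) R2 = R3 - (-0.376379) R2:  2.002457 phi_3 = 0.070122
Back-substitution:
  phi_hat_3 = 0.070122 / 2.002457 = 0.035018
  phi_hat_2 = (-1.200698 - (-0.965261)(0.035018)) / 2.564602 = -0.455001
  phi_hat_1 = (-0.7037 - (-0.7037)(-0.455001) - (-1.0203)(0.035018)) / 2.745 = -0.359984
So phi_hat = [-0.3600, -0.4550, 0.0350].
Therefore phi_hat_1 = -0.3600.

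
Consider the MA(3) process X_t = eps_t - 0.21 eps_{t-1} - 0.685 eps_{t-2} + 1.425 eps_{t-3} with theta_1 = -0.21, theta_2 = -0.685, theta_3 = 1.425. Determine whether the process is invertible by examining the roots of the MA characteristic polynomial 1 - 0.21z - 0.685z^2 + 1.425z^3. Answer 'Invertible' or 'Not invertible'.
\text{Not invertible}

The MA(q) characteristic polynomial is P(z) = 1 - 0.21z - 0.685z^2 + 1.425z^3.
Invertibility requires all roots to lie outside the unit circle, i.e. |z| > 1 for every root.
Degree 3: look for a simple real root z0 first, then factor out (1 - z/z0) and solve the remaining quadratic.
Testing z0 = -0.8: P(-0.8) = 1 + (-0.21)(-0.8) + (-0.685)(-0.8)^2 + (1.425)(-0.8)^3
  = 1 + (0.168) + (-0.4384) + (-0.7296) = 0.  So z_0 = -0.8 is a root, |z_0| = 0.8.
Divide out the factor (1 + 1.25 z) = (1 - z/z0) (since 1/z0 = -1.25):
  P(z) = (1 + 1.25 z)(1 + (-1.46) z + (1.14) z^2)
  [check: z-coef -1.46 - (-1.25) = -0.21; z^2-coef 1.14 - (-1.25)(-1.46) = -0.685; z^3-coef -(-1.25)(1.14) = 1.425.]
Remaining roots from the quadratic factor 1 + (-1.46) z + (1.14) z^2:
  Set 1 + (-1.46) z + (1.14) z^2 = 0, i.e. a z^2 + b z + c = 0 with a = 1.14, b = -1.46, c = 1.
  Discriminant D = b^2 - 4ac = (-1.46)^2 - 4*(1.14)*1 = 2.1316 - (4.56) = -2.4284.
  D < 0, so the roots are the complex-conjugate pair z = (-b +/- i sqrt(-D)) / (2a) = 0.6404 +/- 0.6835i.
  For a conjugate pair |z|^2 = z * conj(z) = (product of roots) = c/a = 1/(1.14) = 0.877193, so |z| = sqrt(0.877193) = 0.9366 for both roots.
Moduli of all roots: 0.8000, 0.9366, 0.9366.
All moduli strictly greater than 1? No.
Verdict: Not invertible.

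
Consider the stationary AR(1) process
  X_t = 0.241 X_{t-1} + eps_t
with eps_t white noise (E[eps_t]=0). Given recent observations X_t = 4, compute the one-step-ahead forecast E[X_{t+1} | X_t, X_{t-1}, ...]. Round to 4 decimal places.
E[X_{t+1} \mid \mathcal F_t] = 0.9640

For an AR(p) model X_t = c + sum_i phi_i X_{t-i} + eps_t, the
one-step-ahead conditional mean is
  E[X_{t+1} | X_t, ...] = c + sum_i phi_i X_{t+1-i}.
Substitute known values:
  E[X_{t+1} | ...] = (0.241) * (4)
                   = 0.9640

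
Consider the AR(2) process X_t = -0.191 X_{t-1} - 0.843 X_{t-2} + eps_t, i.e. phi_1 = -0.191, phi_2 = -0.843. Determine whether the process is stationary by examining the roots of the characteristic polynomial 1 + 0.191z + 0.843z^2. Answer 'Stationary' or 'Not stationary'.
\text{Stationary}

The AR(p) characteristic polynomial is P(z) = 1 + 0.191z + 0.843z^2.
Stationarity requires all roots to lie outside the unit circle, i.e. |z| > 1 for every root.
Set 1 + (0.191) z + (0.843) z^2 = 0, i.e. a z^2 + b z + c = 0 with a = 0.843, b = 0.191, c = 1.
Discriminant D = b^2 - 4ac = (0.191)^2 - 4*(0.843)*1 = 0.036481 - (3.372) = -3.335519.
D < 0, so the roots are the complex-conjugate pair z = (-b +/- i sqrt(-D)) / (2a) = -0.1133 +/- 1.0832i.
For a conjugate pair |z|^2 = z * conj(z) = (product of roots) = c/a = 1/(0.843) = 1.18624, so |z| = sqrt(1.18624) = 1.0891 for both roots.
Moduli of all roots: 1.0891, 1.0891.
All moduli strictly greater than 1? Yes.
Verdict: Stationary.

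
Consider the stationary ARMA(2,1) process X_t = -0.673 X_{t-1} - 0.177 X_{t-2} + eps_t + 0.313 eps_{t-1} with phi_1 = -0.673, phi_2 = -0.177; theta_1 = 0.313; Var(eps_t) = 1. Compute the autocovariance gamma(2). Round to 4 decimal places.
\gamma(2) = 0.0569

Multiply the model equation by X_{t-k} and take expectations. With theta_0 = psi_0 = 1 and psi_j the MA(infinity) weights, this gives
  gamma(k) - sum_i phi_i gamma(k-i) = c_k,
  c_k = sigma^2 * sum_{j=k..q} theta_j psi_{j-k}   (c_k = 0 for k > q),
using gamma(-m) = gamma(m).
psi-weights needed (psi_j = theta_j + sum_i phi_i psi_{j-i}):
  psi_1 = theta_1 + phi_1 = 0.313 + (-0.673) = -0.36
Right-hand sides:
  c_0 = sigma^2 (1 + theta_1 psi_1) = 1 * (1 + (0.313)(-0.36)) = 1 * 0.88732 = 0.88732
  c_1 = sigma^2 theta_1 = 1 * (0.313) = 0.313
  c_2 = 0
Equations for k = 0, 1, 2 (AR order 2, c_2 = 0):
  (E0) gamma(0) = phi_1 gamma(1) + phi_2 gamma(2) + c_0
  (E1) gamma(1) = phi_1 gamma(0) + phi_2 gamma(1) + c_1
  (E2) gamma(2) = phi_1 gamma(1) + phi_2 gamma(0)
From (E1): gamma(1) = A gamma(0) + B with
  A = phi_1 / (1 - phi_2) = -0.673 / 1.177 = -0.571793,   B = c_1 / (1 - phi_2) = 0.313 / 1.177 = 0.26593.
Insert (E2) into (E0): gamma(0) (1 - phi_2^2) = phi_1 (1 + phi_2) gamma(1) + c_0.
  phi_1 (1 + phi_2) = (-0.673)(0.823) = -0.553879,   1 - phi_2^2 = 0.968671.
Replace gamma(1) by A gamma(0) + B and collect gamma(0):
  gamma(0) [0.968671 - (-0.553879)(-0.571793)] = (-0.553879)(0.26593) + 0.88732
  gamma(0) * 0.651967 = 0.740027
  gamma(0) = 0.740027 / 0.651967 = 1.135068.
  gamma(1) = A gamma(0) + B = (-0.571793)(1.135068) + (0.26593) = -0.383093.
  gamma(2) = phi_1 gamma(1) + phi_2 gamma(0) = (-0.673)(-0.383093) + (-0.177)(1.135068) = 0.056915.
Therefore gamma(2) = 0.0569 (to 4 decimal places).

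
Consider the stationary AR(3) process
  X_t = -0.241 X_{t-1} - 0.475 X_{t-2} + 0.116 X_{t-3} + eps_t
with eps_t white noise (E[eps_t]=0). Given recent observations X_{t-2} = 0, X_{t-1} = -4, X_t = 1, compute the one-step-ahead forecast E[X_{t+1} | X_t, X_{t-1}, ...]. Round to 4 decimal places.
E[X_{t+1} \mid \mathcal F_t] = 1.6590

For an AR(p) model X_t = c + sum_i phi_i X_{t-i} + eps_t, the
one-step-ahead conditional mean is
  E[X_{t+1} | X_t, ...] = c + sum_i phi_i X_{t+1-i}.
Substitute known values:
  E[X_{t+1} | ...] = (-0.241) * (1) + (-0.475) * (-4) + (0.116) * (0)
                   = 1.6590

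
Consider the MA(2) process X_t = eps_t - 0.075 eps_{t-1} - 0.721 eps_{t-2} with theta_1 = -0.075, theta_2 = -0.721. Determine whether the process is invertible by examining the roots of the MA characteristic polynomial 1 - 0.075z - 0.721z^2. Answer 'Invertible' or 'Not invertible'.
\text{Invertible}

The MA(q) characteristic polynomial is P(z) = 1 - 0.075z - 0.721z^2.
Invertibility requires all roots to lie outside the unit circle, i.e. |z| > 1 for every root.
Set 1 + (-0.075) z + (-0.721) z^2 = 0, i.e. a z^2 + b z + c = 0 with a = -0.721, b = -0.075, c = 1.
Discriminant D = b^2 - 4ac = (-0.075)^2 - 4*(-0.721)*1 = 0.005625 - (-2.884) = 2.889625.
D >= 0, so the roots are real: z = (-b +/- sqrt(D)) / (2a) = (0.075 +/- 1.69989) / (-1.442).
  z_1 = (0.075 + 1.69989) / (-1.442) = -1.2309,   |z_1| = 1.2309.
  z_2 = (0.075 - 1.69989) / (-1.442) = 1.1268,   |z_2| = 1.1268.
Moduli of all roots: 1.2309, 1.1268.
All moduli strictly greater than 1? Yes.
Verdict: Invertible.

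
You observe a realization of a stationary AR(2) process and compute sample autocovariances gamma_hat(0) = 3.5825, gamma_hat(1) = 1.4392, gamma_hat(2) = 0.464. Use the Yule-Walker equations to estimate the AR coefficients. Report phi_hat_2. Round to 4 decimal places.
\hat\phi_{2} = -0.0380

The Yule-Walker equations for an AR(p) process read, in matrix form,
  Gamma_p phi = r_p,   with   (Gamma_p)_{ij} = gamma(|i - j|),
                       (r_p)_i = gamma(i),   i,j = 1..p.
Substitute the sample gammas (Toeplitz matrix and right-hand side of size 2):
  Gamma_p = [[3.5825, 1.4392], [1.4392, 3.5825]]
  r_p     = [1.4392, 0.464]
Written out:
  3.5825 phi_1 + 1.4392 phi_2 = 1.4392
  1.4392 phi_1 + 3.5825 phi_2 = 0.464
Solve by Cramer's rule:
  det = gamma(0)^2 - gamma(1)^2 = (3.5825)^2 - (1.4392)^2 = 12.83430625 - 2.07129664 = 10.76300961
  phi_hat_1 = [gamma(1) gamma(0) - gamma(1) gamma(2)] / det = [(1.4392)(3.5825) - (1.4392)(0.464)] / 10.76300961 = 4.4881452 / 10.76300961 = 0.417
  phi_hat_2 = [gamma(0) gamma(2) - gamma(1)^2] / det = [(3.5825)(0.464) - (1.4392)^2] / 10.76300961 = -0.40901664 / 10.76300961 = -0.038
So phi_hat = [0.4170, -0.0380].
Therefore phi_hat_2 = -0.0380.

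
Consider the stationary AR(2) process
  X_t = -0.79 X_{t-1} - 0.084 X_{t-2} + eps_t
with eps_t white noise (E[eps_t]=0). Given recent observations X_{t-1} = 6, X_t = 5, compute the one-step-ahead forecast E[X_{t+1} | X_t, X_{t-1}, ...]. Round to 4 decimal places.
E[X_{t+1} \mid \mathcal F_t] = -4.4540

For an AR(p) model X_t = c + sum_i phi_i X_{t-i} + eps_t, the
one-step-ahead conditional mean is
  E[X_{t+1} | X_t, ...] = c + sum_i phi_i X_{t+1-i}.
Substitute known values:
  E[X_{t+1} | ...] = (-0.79) * (5) + (-0.084) * (6)
                   = -4.4540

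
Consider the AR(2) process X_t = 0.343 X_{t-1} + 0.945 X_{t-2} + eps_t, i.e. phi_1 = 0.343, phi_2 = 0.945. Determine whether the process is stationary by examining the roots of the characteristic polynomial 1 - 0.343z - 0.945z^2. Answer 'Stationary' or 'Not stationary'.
\text{Not stationary}

The AR(p) characteristic polynomial is P(z) = 1 - 0.343z - 0.945z^2.
Stationarity requires all roots to lie outside the unit circle, i.e. |z| > 1 for every root.
Set 1 + (-0.343) z + (-0.945) z^2 = 0, i.e. a z^2 + b z + c = 0 with a = -0.945, b = -0.343, c = 1.
Discriminant D = b^2 - 4ac = (-0.343)^2 - 4*(-0.945)*1 = 0.117649 - (-3.78) = 3.897649.
D >= 0, so the roots are real: z = (-b +/- sqrt(D)) / (2a) = (0.343 +/- 1.974246) / (-1.89).
  z_1 = (0.343 + 1.974246) / (-1.89) = -1.2261,   |z_1| = 1.2261.
  z_2 = (0.343 - 1.974246) / (-1.89) = 0.8631,   |z_2| = 0.8631.
Moduli of all roots: 1.2261, 0.8631.
All moduli strictly greater than 1? No.
Verdict: Not stationary.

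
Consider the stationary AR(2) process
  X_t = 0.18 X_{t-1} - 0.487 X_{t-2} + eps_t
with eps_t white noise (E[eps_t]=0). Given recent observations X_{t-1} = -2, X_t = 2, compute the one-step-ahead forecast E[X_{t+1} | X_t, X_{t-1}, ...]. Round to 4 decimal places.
E[X_{t+1} \mid \mathcal F_t] = 1.3340

For an AR(p) model X_t = c + sum_i phi_i X_{t-i} + eps_t, the
one-step-ahead conditional mean is
  E[X_{t+1} | X_t, ...] = c + sum_i phi_i X_{t+1-i}.
Substitute known values:
  E[X_{t+1} | ...] = (0.18) * (2) + (-0.487) * (-2)
                   = 1.3340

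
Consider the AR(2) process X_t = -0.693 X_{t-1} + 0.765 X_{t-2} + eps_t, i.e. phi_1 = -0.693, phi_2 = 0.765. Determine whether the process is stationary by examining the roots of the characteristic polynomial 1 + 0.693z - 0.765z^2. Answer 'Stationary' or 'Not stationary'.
\text{Not stationary}

The AR(p) characteristic polynomial is P(z) = 1 + 0.693z - 0.765z^2.
Stationarity requires all roots to lie outside the unit circle, i.e. |z| > 1 for every root.
Set 1 + (0.693) z + (-0.765) z^2 = 0, i.e. a z^2 + b z + c = 0 with a = -0.765, b = 0.693, c = 1.
Discriminant D = b^2 - 4ac = (0.693)^2 - 4*(-0.765)*1 = 0.480249 - (-3.06) = 3.540249.
D >= 0, so the roots are real: z = (-b +/- sqrt(D)) / (2a) = (-0.693 +/- 1.881555) / (-1.53).
  z_1 = (-0.693 + 1.881555) / (-1.53) = -0.7768,   |z_1| = 0.7768.
  z_2 = (-0.693 - 1.881555) / (-1.53) = 1.6827,   |z_2| = 1.6827.
Moduli of all roots: 0.7768, 1.6827.
All moduli strictly greater than 1? No.
Verdict: Not stationary.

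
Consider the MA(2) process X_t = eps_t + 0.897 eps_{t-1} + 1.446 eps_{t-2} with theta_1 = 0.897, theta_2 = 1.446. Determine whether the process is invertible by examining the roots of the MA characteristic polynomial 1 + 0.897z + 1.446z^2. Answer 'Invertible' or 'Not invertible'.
\text{Not invertible}

The MA(q) characteristic polynomial is P(z) = 1 + 0.897z + 1.446z^2.
Invertibility requires all roots to lie outside the unit circle, i.e. |z| > 1 for every root.
Set 1 + (0.897) z + (1.446) z^2 = 0, i.e. a z^2 + b z + c = 0 with a = 1.446, b = 0.897, c = 1.
Discriminant D = b^2 - 4ac = (0.897)^2 - 4*(1.446)*1 = 0.804609 - (5.784) = -4.979391.
D < 0, so the roots are the complex-conjugate pair z = (-b +/- i sqrt(-D)) / (2a) = -0.3102 +/- 0.7716i.
For a conjugate pair |z|^2 = z * conj(z) = (product of roots) = c/a = 1/(1.446) = 0.691563, so |z| = sqrt(0.691563) = 0.8316 for both roots.
Moduli of all roots: 0.8316, 0.8316.
All moduli strictly greater than 1? No.
Verdict: Not invertible.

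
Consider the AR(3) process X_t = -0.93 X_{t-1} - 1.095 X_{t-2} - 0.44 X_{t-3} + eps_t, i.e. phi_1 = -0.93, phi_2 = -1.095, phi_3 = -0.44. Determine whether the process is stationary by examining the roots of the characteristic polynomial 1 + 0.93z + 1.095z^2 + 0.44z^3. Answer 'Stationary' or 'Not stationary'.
\text{Stationary}

The AR(p) characteristic polynomial is P(z) = 1 + 0.93z + 1.095z^2 + 0.44z^3.
Stationarity requires all roots to lie outside the unit circle, i.e. |z| > 1 for every root.
Degree 3: look for a simple real root z0 first, then factor out (1 - z/z0) and solve the remaining quadratic.
Testing z0 = -2: P(-2) = 1 + (0.93)(-2) + (1.095)(-2)^2 + (0.44)(-2)^3
  = 1 + (-1.86) + (4.38) + (-3.52) = 0.  So z_0 = -2 is a root, |z_0| = 2.
Divide out the factor (1 + 0.5 z) = (1 - z/z0) (since 1/z0 = -0.5):
  P(z) = (1 + 0.5 z)(1 + (0.43) z + (0.88) z^2)
  [check: z-coef 0.43 - (-0.5) = 0.93; z^2-coef 0.88 - (-0.5)(0.43) = 1.095; z^3-coef -(-0.5)(0.88) = 0.44.]
Remaining roots from the quadratic factor 1 + (0.43) z + (0.88) z^2:
  Set 1 + (0.43) z + (0.88) z^2 = 0, i.e. a z^2 + b z + c = 0 with a = 0.88, b = 0.43, c = 1.
  Discriminant D = b^2 - 4ac = (0.43)^2 - 4*(0.88)*1 = 0.1849 - (3.52) = -3.3351.
  D < 0, so the roots are the complex-conjugate pair z = (-b +/- i sqrt(-D)) / (2a) = -0.2443 +/- 1.0376i.
  For a conjugate pair |z|^2 = z * conj(z) = (product of roots) = c/a = 1/(0.88) = 1.136364, so |z| = sqrt(1.136364) = 1.066 for both roots.
Moduli of all roots: 2.0000, 1.0660, 1.0660.
All moduli strictly greater than 1? Yes.
Verdict: Stationary.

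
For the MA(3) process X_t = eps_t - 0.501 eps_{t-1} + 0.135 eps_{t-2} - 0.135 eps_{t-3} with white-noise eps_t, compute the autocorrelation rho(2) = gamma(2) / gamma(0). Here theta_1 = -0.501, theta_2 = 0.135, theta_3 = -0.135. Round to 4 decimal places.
\rho(2) = 0.1574

For an MA(q) process with theta_0 = 1, the autocovariance is
  gamma(k) = sigma^2 * sum_{i=0..q-k} theta_i * theta_{i+k},
and rho(k) = gamma(k) / gamma(0). Sigma^2 cancels.
  numerator   = (1)*(0.135) + (-0.501)*(-0.135) = 0.202635.
  denominator = (1)^2 + (-0.501)^2 + (0.135)^2 + (-0.135)^2 = 1.287451.
  rho(2) = 0.202635 / 1.287451 = 0.1574.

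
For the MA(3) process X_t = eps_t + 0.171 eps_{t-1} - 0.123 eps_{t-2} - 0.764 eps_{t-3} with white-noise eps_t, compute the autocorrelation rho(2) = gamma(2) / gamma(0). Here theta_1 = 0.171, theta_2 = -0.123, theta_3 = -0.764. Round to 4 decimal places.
\rho(2) = -0.1558

For an MA(q) process with theta_0 = 1, the autocovariance is
  gamma(k) = sigma^2 * sum_{i=0..q-k} theta_i * theta_{i+k},
and rho(k) = gamma(k) / gamma(0). Sigma^2 cancels.
  numerator   = (1)*(-0.123) + (0.171)*(-0.764) = -0.253644.
  denominator = (1)^2 + (0.171)^2 + (-0.123)^2 + (-0.764)^2 = 1.628066.
  rho(2) = -0.253644 / 1.628066 = -0.1558.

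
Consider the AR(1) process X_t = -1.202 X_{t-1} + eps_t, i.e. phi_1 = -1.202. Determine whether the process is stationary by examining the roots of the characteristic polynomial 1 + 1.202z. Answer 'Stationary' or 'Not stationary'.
\text{Not stationary}

The AR(p) characteristic polynomial is P(z) = 1 + 1.202z.
Stationarity requires all roots to lie outside the unit circle, i.e. |z| > 1 for every root.
This is linear in z: 1 + (1.202) z = 0  =>  z = -1/(1.202) = -0.831947,  |z| = 0.831947.
Moduli of all roots: 0.8319.
All moduli strictly greater than 1? No.
Verdict: Not stationary.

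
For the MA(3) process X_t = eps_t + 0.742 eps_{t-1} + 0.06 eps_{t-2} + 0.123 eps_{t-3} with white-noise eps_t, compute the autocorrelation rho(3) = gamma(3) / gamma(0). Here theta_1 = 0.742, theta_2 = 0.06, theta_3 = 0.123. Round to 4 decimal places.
\rho(3) = 0.0784

For an MA(q) process with theta_0 = 1, the autocovariance is
  gamma(k) = sigma^2 * sum_{i=0..q-k} theta_i * theta_{i+k},
and rho(k) = gamma(k) / gamma(0). Sigma^2 cancels.
  numerator   = (1)*(0.123) = 0.123.
  denominator = (1)^2 + (0.742)^2 + (0.06)^2 + (0.123)^2 = 1.569293.
  rho(3) = 0.123 / 1.569293 = 0.0784.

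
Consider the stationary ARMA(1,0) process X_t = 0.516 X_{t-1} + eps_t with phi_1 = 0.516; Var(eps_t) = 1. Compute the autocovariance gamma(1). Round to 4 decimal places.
\gamma(1) = 0.7032

Multiply the model equation by X_{t-k} and take expectations. With theta_0 = psi_0 = 1 and psi_j the MA(infinity) weights, this gives
  gamma(k) - sum_i phi_i gamma(k-i) = c_k,
  c_k = sigma^2 * sum_{j=k..q} theta_j psi_{j-k}   (c_k = 0 for k > q),
using gamma(-m) = gamma(m).
Pure AR (q = 0): c_0 = sigma^2 = 1, c_k = 0 for k >= 1.
Equations for k = 0 and k = 1 (AR order 1):
  gamma(0) = phi_1 gamma(1) + c_0
  gamma(1) = phi_1 gamma(0) + c_1
Substituting the second into the first: gamma(0) (1 - phi_1^2) = c_0 + phi_1 c_1, so
  gamma(0) = c_0 / (1 - phi_1^2) = 1 / (1 - (0.516)^2) = 1 / 0.733744 = 1.362873.
  gamma(1) = phi_1 gamma(0) = (0.516)(1.362873) = 0.703243.
Therefore gamma(1) = 0.7032 (to 4 decimal places).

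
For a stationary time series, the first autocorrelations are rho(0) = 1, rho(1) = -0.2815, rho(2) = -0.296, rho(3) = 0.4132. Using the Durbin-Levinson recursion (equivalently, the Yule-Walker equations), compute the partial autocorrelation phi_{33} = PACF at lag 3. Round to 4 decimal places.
\phi_{33} = 0.2360

The PACF at lag k is phi_{kk}, the last component of the solution
to the Yule-Walker system G_k phi = r_k where
  (G_k)_{ij} = rho(|i - j|), (r_k)_i = rho(i), i,j = 1..k.
Equivalently, Durbin-Levinson gives phi_{kk} iteratively:
  phi_{11} = rho(1)
  phi_{kk} = [rho(k) - sum_{j=1..k-1} phi_{k-1,j} rho(k-j)]
            / [1 - sum_{j=1..k-1} phi_{k-1,j} rho(j)],
  phi_{k,j} = phi_{k-1,j} - phi_{kk} phi_{k-1,k-j},  j = 1..k-1.
Step k = 1:
  phi_11 = rho(1) = -0.2815.
Step k = 2:
  phi_22 = [rho(2) - phi_11 rho(1)] / [1 - phi_11 rho(1)] = [-0.296 - (-0.2815)(-0.2815)] / [1 - (-0.2815)(-0.2815)]
         = -0.37524225 / 0.92075775 = -0.407536.
  Update: phi_21 = phi_11 - phi_22 phi_11 = -0.2815 - (-0.407536)(-0.2815) = -0.396221.
Step k = 3:
  phi_33 = [rho(3) - phi_21 rho(2) - phi_22 rho(1)] / [1 - phi_21 rho(1) - phi_22 rho(2)]
    numerator   = 0.4132 - (-0.396221)(-0.296) - (-0.407536)(-0.2815) = 0.18119696
    denominator = 1 - (-0.396221)(-0.2815) - (-0.407536)(-0.296) = 0.76783289
  phi_33 = 0.18119696 / 0.76783289 = 0.236.
Therefore phi_{33} = 0.2360.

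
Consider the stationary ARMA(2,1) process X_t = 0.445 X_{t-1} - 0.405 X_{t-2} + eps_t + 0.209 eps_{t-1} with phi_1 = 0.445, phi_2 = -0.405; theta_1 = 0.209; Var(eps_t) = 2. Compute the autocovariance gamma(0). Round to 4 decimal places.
\gamma(0) = 3.1274

Multiply the model equation by X_{t-k} and take expectations. With theta_0 = psi_0 = 1 and psi_j the MA(infinity) weights, this gives
  gamma(k) - sum_i phi_i gamma(k-i) = c_k,
  c_k = sigma^2 * sum_{j=k..q} theta_j psi_{j-k}   (c_k = 0 for k > q),
using gamma(-m) = gamma(m).
psi-weights needed (psi_j = theta_j + sum_i phi_i psi_{j-i}):
  psi_1 = theta_1 + phi_1 = 0.209 + (0.445) = 0.654
Right-hand sides:
  c_0 = sigma^2 (1 + theta_1 psi_1) = 2 * (1 + (0.209)(0.654)) = 2 * 1.136686 = 2.273372
  c_1 = sigma^2 theta_1 = 2 * (0.209) = 0.418
  c_2 = 0
Equations for k = 0, 1, 2 (AR order 2, c_2 = 0):
  (E0) gamma(0) = phi_1 gamma(1) + phi_2 gamma(2) + c_0
  (E1) gamma(1) = phi_1 gamma(0) + phi_2 gamma(1) + c_1
  (E2) gamma(2) = phi_1 gamma(1) + phi_2 gamma(0)
From (E1): gamma(1) = A gamma(0) + B with
  A = phi_1 / (1 - phi_2) = 0.445 / 1.405 = 0.316726,   B = c_1 / (1 - phi_2) = 0.418 / 1.405 = 0.297509.
Insert (E2) into (E0): gamma(0) (1 - phi_2^2) = phi_1 (1 + phi_2) gamma(1) + c_0.
  phi_1 (1 + phi_2) = (0.445)(0.595) = 0.264775,   1 - phi_2^2 = 0.835975.
Replace gamma(1) by A gamma(0) + B and collect gamma(0):
  gamma(0) [0.835975 - (0.264775)(0.316726)] = (0.264775)(0.297509) + 2.273372
  gamma(0) * 0.752114 = 2.352145
  gamma(0) = 2.352145 / 0.752114 = 3.127379.
Therefore gamma(0) = 3.1274 (to 4 decimal places).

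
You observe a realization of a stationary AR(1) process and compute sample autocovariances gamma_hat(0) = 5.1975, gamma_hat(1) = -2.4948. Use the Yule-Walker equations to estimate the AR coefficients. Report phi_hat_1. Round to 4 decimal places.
\hat\phi_{1} = -0.4800

The Yule-Walker equations for an AR(p) process read, in matrix form,
  Gamma_p phi = r_p,   with   (Gamma_p)_{ij} = gamma(|i - j|),
                       (r_p)_i = gamma(i),   i,j = 1..p.
Substitute the sample gammas (Toeplitz matrix and right-hand side of size 1):
  Gamma_p = [[5.1975]]
  r_p     = [-2.4948]
With p = 1 this is the single equation gamma(0) phi_1 = gamma(1):
  phi_hat_1 = gamma(1) / gamma(0) = -2.4948 / 5.1975 = -0.4800.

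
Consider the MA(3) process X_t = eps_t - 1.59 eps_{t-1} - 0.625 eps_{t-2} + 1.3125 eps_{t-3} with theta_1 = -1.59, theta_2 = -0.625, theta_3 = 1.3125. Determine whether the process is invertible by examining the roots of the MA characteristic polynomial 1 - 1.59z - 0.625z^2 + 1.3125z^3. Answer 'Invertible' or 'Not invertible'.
\text{Not invertible}

The MA(q) characteristic polynomial is P(z) = 1 - 1.59z - 0.625z^2 + 1.3125z^3.
Invertibility requires all roots to lie outside the unit circle, i.e. |z| > 1 for every root.
Degree 3: look for a simple real root z0 first, then factor out (1 - z/z0) and solve the remaining quadratic.
Testing z0 = 0.8: P(0.8) = 1 + (-1.59)(0.8) + (-0.625)(0.8)^2 + (1.3125)(0.8)^3
  = 1 + (-1.272) + (-0.4) + (0.672) = 0.  So z_0 = 0.8 is a root, |z_0| = 0.8.
Divide out the factor (1 - 1.25 z) = (1 - z/z0) (since 1/z0 = 1.25):
  P(z) = (1 - 1.25 z)(1 + (-0.34) z + (-1.05) z^2)
  [check: z-coef -0.34 - (1.25) = -1.59; z^2-coef -1.05 - (1.25)(-0.34) = -0.625; z^3-coef -(1.25)(-1.05) = 1.3125.]
Remaining roots from the quadratic factor 1 + (-0.34) z + (-1.05) z^2:
  Set 1 + (-0.34) z + (-1.05) z^2 = 0, i.e. a z^2 + b z + c = 0 with a = -1.05, b = -0.34, c = 1.
  Discriminant D = b^2 - 4ac = (-0.34)^2 - 4*(-1.05)*1 = 0.1156 - (-4.2) = 4.3156.
  D >= 0, so the roots are real: z = (-b +/- sqrt(D)) / (2a) = (0.34 +/- 2.077402) / (-2.1).
    z_1 = (0.34 + 2.077402) / (-2.1) = -1.1511,   |z_1| = 1.1511.
    z_2 = (0.34 - 2.077402) / (-2.1) = 0.8273,   |z_2| = 0.8273.
Moduli of all roots: 0.8000, 1.1511, 0.8273.
All moduli strictly greater than 1? No.
Verdict: Not invertible.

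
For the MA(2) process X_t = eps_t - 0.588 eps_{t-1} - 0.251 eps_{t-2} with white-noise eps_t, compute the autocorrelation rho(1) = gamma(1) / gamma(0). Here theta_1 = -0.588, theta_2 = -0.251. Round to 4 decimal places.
\rho(1) = -0.3126

For an MA(q) process with theta_0 = 1, the autocovariance is
  gamma(k) = sigma^2 * sum_{i=0..q-k} theta_i * theta_{i+k},
and rho(k) = gamma(k) / gamma(0). Sigma^2 cancels.
  numerator   = (1)*(-0.588) + (-0.588)*(-0.251) = -0.440412.
  denominator = (1)^2 + (-0.588)^2 + (-0.251)^2 = 1.408745.
  rho(1) = -0.440412 / 1.408745 = -0.3126.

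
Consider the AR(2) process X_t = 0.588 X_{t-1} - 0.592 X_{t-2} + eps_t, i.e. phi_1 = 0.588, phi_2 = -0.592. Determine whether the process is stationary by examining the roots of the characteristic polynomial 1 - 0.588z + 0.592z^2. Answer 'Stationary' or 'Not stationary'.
\text{Stationary}

The AR(p) characteristic polynomial is P(z) = 1 - 0.588z + 0.592z^2.
Stationarity requires all roots to lie outside the unit circle, i.e. |z| > 1 for every root.
Set 1 + (-0.588) z + (0.592) z^2 = 0, i.e. a z^2 + b z + c = 0 with a = 0.592, b = -0.588, c = 1.
Discriminant D = b^2 - 4ac = (-0.588)^2 - 4*(0.592)*1 = 0.345744 - (2.368) = -2.022256.
D < 0, so the roots are the complex-conjugate pair z = (-b +/- i sqrt(-D)) / (2a) = 0.4966 +/- 1.2011i.
For a conjugate pair |z|^2 = z * conj(z) = (product of roots) = c/a = 1/(0.592) = 1.689189, so |z| = sqrt(1.689189) = 1.2997 for both roots.
Moduli of all roots: 1.2997, 1.2997.
All moduli strictly greater than 1? Yes.
Verdict: Stationary.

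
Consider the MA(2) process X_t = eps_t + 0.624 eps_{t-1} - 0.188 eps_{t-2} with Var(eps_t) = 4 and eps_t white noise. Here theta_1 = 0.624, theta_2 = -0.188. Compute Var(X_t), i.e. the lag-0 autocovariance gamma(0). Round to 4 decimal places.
\gamma(0) = 5.6989

For an MA(q) process X_t = eps_t + sum_i theta_i eps_{t-i} with
Var(eps_t) = sigma^2, the variance is
  gamma(0) = sigma^2 * (1 + sum_i theta_i^2).
  sum_i theta_i^2 = (0.624)^2 + (-0.188)^2 = 0.389376 + 0.035344 = 0.42472.
  gamma(0) = 4 * (1 + 0.42472) = 4 * 1.42472 = 5.69888, which rounds to 5.6989.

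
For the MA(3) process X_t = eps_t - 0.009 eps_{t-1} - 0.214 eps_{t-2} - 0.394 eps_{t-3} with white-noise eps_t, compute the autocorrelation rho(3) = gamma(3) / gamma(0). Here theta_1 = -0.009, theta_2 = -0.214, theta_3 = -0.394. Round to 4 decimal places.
\rho(3) = -0.3280

For an MA(q) process with theta_0 = 1, the autocovariance is
  gamma(k) = sigma^2 * sum_{i=0..q-k} theta_i * theta_{i+k},
and rho(k) = gamma(k) / gamma(0). Sigma^2 cancels.
  numerator   = (1)*(-0.394) = -0.394.
  denominator = (1)^2 + (-0.009)^2 + (-0.214)^2 + (-0.394)^2 = 1.201113.
  rho(3) = -0.394 / 1.201113 = -0.3280.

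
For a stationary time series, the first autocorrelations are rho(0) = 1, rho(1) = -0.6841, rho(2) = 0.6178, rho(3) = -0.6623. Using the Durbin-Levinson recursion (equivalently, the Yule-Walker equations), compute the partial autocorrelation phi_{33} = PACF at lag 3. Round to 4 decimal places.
\phi_{33} = -0.3390

The PACF at lag k is phi_{kk}, the last component of the solution
to the Yule-Walker system G_k phi = r_k where
  (G_k)_{ij} = rho(|i - j|), (r_k)_i = rho(i), i,j = 1..k.
Equivalently, Durbin-Levinson gives phi_{kk} iteratively:
  phi_{11} = rho(1)
  phi_{kk} = [rho(k) - sum_{j=1..k-1} phi_{k-1,j} rho(k-j)]
            / [1 - sum_{j=1..k-1} phi_{k-1,j} rho(j)],
  phi_{k,j} = phi_{k-1,j} - phi_{kk} phi_{k-1,k-j},  j = 1..k-1.
Step k = 1:
  phi_11 = rho(1) = -0.6841.
Step k = 2:
  phi_22 = [rho(2) - phi_11 rho(1)] / [1 - phi_11 rho(1)] = [0.6178 - (-0.6841)(-0.6841)] / [1 - (-0.6841)(-0.6841)]
         = 0.14980719 / 0.53200719 = 0.281589.
  Update: phi_21 = phi_11 - phi_22 phi_11 = -0.6841 - (0.281589)(-0.6841) = -0.491465.
Step k = 3:
  phi_33 = [rho(3) - phi_21 rho(2) - phi_22 rho(1)] / [1 - phi_21 rho(1) - phi_22 rho(2)]
    numerator   = -0.6623 - (-0.491465)(0.6178) - (0.281589)(-0.6841) = -0.166038
    denominator = 1 - (-0.491465)(-0.6841) - (0.281589)(0.6178) = 0.48982318
  phi_33 = -0.166038 / 0.48982318 = -0.339.
Therefore phi_{33} = -0.3390.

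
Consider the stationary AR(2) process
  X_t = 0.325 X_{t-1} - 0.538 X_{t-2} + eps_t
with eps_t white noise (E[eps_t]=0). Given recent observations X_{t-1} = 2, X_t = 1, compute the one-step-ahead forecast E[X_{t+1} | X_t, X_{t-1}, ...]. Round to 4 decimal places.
E[X_{t+1} \mid \mathcal F_t] = -0.7510

For an AR(p) model X_t = c + sum_i phi_i X_{t-i} + eps_t, the
one-step-ahead conditional mean is
  E[X_{t+1} | X_t, ...] = c + sum_i phi_i X_{t+1-i}.
Substitute known values:
  E[X_{t+1} | ...] = (0.325) * (1) + (-0.538) * (2)
                   = -0.7510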